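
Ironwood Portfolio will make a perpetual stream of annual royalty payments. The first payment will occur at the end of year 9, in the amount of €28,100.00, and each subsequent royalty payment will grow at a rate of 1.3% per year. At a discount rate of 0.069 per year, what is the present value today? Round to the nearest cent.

Value at end of year 8: C₁ / (r − g) = €28,100.00 / (0.069 − 0.013) = €501,785.7143
Discount to today: PV = €501,785.7143 / (1 + 0.069)^8 = €501,785.7143 / 1.705382 = €294,236.57

€294236.57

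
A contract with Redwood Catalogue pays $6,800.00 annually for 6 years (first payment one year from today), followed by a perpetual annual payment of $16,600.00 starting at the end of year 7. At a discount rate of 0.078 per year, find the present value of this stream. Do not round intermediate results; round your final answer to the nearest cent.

PV of 6-year annuity: $6,800.00 × [1 − (1+0.078)^−6] / 0.078 = 31627.22550
Perpetuity value at year 6: $16,600.00 / 0.078 = 212820.51282
PV of perpetuity: 212820.51282 / (1+0.078)^6 = 135612.87410
Total PV = 31627.22550 + 135612.87410 = 167240.09960

$167240.10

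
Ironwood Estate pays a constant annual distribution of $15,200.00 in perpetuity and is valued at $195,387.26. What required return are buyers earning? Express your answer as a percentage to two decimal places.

7.78%

P = C/r ⇒ r = C/P = $15,200.00/$195,387.26 = 0.077794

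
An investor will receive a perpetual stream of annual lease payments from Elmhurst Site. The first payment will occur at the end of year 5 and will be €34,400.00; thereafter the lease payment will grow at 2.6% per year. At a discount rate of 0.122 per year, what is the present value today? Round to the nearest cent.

Value at end of year 4: C₁ / (r − g) = €34,400.00 / (0.122 − 0.026) = €358,333.3333
Discount to today: PV = €358,333.3333 / (1 + 0.122)^4 = €358,333.3333 / 1.584789 = €226,107.92

€226107.92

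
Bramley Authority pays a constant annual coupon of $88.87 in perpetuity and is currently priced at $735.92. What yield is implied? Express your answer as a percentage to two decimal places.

12.08%

P = C/r ⇒ r = C/P = $88.87/$735.92 = 0.120760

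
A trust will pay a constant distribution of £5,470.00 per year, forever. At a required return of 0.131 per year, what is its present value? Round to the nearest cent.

Level perpetuity: PV = C / r = £5,470.00 / 0.131 = £41,755.73

£41755.73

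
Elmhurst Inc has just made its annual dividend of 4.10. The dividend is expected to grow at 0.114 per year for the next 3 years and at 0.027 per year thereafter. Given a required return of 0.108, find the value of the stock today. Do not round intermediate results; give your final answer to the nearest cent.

D_1 = 4.56740
D_2 = 5.08808
D_3 = 5.66813
Terminal value at year 3: TV = D_3×(1+g_2)/(r−g_2) = 5.82116/0.081 = 71.86623
P_0 = D_1/(1+r)^1 + D_2/(1+r)^2 + D_3/(1+r)^3 + TV/(1+r)^3
    = 4.12220 + 4.14452 + 4.16697 + 52.83304 = 65.26673

65.27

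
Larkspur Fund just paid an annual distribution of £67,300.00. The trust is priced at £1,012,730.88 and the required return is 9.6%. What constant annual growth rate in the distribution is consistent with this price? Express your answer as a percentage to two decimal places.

P = D₀(1+g)/(r−g) ⇒ P(r−g) = D₀(1+g) ⇒ g(P+D₀) = P·r − D₀
g = (P·r − D₀)/(P + D₀) = (£1,012,730.88×0.096 − £67,300.00) / (£1,012,730.88 + £67,300.00) = 0.027705

2.77%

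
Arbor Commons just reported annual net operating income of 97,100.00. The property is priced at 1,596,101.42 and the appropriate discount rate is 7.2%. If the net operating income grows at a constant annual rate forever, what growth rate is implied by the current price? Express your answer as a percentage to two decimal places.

P = D₀(1+g)/(r−g) ⇒ P(r−g) = D₀(1+g) ⇒ g(P+D₀) = P·r − D₀
g = (P·r − D₀)/(P + D₀) = (1,596,101.42×0.072 − 97,100.00) / (1,596,101.42 + 97,100.00) = 0.010524

1.05%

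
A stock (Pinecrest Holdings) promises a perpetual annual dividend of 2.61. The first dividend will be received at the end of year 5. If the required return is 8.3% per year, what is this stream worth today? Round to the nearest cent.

Value at end of year 4: C / r = 2.61 / 0.083 = 31.4458
Discount to today: PV = 31.4458 / (1 + 0.083)^4 = 31.4458 / 1.375669 = 22.86

22.86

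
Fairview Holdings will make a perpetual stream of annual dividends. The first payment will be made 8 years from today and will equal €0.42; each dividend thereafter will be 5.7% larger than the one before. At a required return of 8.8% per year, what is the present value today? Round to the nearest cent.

€7.51

Value at end of year 7: C₁ / (r − g) = €0.42 / (0.088 − 0.057) = €13.5484
Discount to today: PV = €13.5484 / (1 + 0.088)^7 = €13.5484 / 1.804689 = €7.51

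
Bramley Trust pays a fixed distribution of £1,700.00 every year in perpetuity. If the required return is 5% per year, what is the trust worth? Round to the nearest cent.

£34000.00

Level perpetuity: PV = C / r = £1,700.00 / 0.05 = £34,000.00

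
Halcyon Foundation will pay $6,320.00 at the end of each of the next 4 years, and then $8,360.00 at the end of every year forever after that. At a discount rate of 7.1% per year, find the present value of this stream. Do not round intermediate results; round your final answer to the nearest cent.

PV of 4-year annuity: $6,320.00 × [1 − (1+0.071)^−4] / 0.071 = 21358.93685
Perpetuity value at year 4: $8,360.00 / 0.071 = 117746.47887
PV of perpetuity: 117746.47887 / (1+0.071)^4 = 89493.20165
Total PV = 21358.93685 + 89493.20165 = 110852.13850

$110852.14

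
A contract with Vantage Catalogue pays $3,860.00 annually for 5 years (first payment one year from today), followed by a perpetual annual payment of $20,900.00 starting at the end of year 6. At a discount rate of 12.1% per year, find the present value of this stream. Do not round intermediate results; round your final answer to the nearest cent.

PV of 5-year annuity: $3,860.00 × [1 − (1+0.121)^−5] / 0.121 = 13880.03455
Perpetuity value at year 5: $20,900.00 / 0.121 = 172727.27273
PV of perpetuity: 172727.27273 / (1+0.121)^5 = 97573.71776
Total PV = 13880.03455 + 97573.71776 = 111453.75231

$111453.75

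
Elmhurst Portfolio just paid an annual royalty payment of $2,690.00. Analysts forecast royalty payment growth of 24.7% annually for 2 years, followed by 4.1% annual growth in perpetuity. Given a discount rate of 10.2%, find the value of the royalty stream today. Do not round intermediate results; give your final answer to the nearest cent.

D_1 = 3354.43000
D_2 = 4182.97421
Terminal value at year 2: TV = D_2×(1+g_2)/(r−g_2) = 4354.47615/0.061 = 71384.85496
P_0 = D_1/(1+r)^1 + D_2/(1+r)^2 + TV/(1+r)^2
    = 3043.94737 + 3444.46676 + 58781.80158 = 65270.21570

$65270.22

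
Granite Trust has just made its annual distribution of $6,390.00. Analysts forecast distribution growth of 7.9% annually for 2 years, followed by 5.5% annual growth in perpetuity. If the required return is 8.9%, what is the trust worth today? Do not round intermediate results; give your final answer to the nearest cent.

$207257.70

D_1 = 6894.81000
D_2 = 7439.49999
Terminal value at year 2: TV = D_2×(1+g_2)/(r−g_2) = 7848.67249/0.034 = 230843.30851
P_0 = D_1/(1+r)^1 + D_2/(1+r)^2 + TV/(1+r)^2
    = 6331.32231 + 6273.18345 + 194653.19234 = 207257.69810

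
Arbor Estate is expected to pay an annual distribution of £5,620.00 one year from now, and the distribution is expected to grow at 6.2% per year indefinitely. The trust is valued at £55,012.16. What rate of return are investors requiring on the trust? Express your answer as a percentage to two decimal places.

P = D₁/(r − g) ⇒ r = D₁/P + g = £5,620.0000/£55,012.16 + 0.062 = 0.102159 + 0.062 = 0.164159

16.42%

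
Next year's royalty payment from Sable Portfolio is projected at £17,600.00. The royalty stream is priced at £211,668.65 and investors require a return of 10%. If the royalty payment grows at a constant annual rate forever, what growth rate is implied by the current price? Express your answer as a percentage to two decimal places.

1.69%

P = D₁/(r−g) ⇒ g = r − D₁/P = 0.1 − £17,600.00/£211,668.65 = 0.016851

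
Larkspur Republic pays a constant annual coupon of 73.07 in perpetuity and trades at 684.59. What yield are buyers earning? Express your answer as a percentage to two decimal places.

10.67%

P = C/r ⇒ r = C/P = 73.07/684.59 = 0.106735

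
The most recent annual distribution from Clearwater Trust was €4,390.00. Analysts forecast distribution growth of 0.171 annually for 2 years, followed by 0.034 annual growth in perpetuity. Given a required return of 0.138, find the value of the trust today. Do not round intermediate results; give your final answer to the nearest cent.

D_1 = 5140.69000
D_2 = 6019.74799
Terminal value at year 2: TV = D_2×(1+g_2)/(r−g_2) = 6224.41942/0.104 = 59850.18675
P_0 = D_1/(1+r)^1 + D_2/(1+r)^2 + TV/(1+r)^2
    = 4517.30228 + 4648.29611 + 46214.79019 = 55380.38859

€55380.39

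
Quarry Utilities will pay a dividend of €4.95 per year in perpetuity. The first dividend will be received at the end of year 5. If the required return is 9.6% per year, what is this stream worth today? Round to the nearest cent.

Value at end of year 4: C / r = €4.95 / 0.096 = €51.5625
Discount to today: PV = €51.5625 / (1 + 0.096)^4 = €51.5625 / 1.442920 = €35.73

€35.73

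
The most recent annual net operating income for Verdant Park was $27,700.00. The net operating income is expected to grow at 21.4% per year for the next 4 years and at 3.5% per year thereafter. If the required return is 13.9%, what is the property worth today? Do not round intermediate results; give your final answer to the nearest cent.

$486048.57

D_1 = 33627.80000
D_2 = 40824.14920
D_3 = 49560.51713
D_4 = 60166.46779
Terminal value at year 4: TV = D_4×(1+g_2)/(r−g_2) = 62272.29417/0.104 = 598772.05930
P_0 = D_1/(1+r)^1 + D_2/(1+r)^2 + D_3/(1+r)^3 + D_4/(1+r)^4 + TV/(1+r)^4
    = 29523.96839 + 31468.04006 + 33540.12347 + 35748.64784 + 355767.79345 = 486048.57322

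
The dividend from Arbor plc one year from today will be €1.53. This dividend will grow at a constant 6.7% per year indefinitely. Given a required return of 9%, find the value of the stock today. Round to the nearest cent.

€66.52

Growing perpetuity: P = D₁ / (r − g) = €1.5300 / (0.09 − 0.067) = €66.52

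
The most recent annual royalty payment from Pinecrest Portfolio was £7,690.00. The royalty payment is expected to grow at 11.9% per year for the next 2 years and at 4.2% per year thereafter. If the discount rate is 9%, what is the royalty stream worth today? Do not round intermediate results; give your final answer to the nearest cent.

D_1 = 8605.11000
D_2 = 9629.11809
Terminal value at year 2: TV = D_2×(1+g_2)/(r−g_2) = 10033.54105/0.048 = 209032.10520
P_0 = D_1/(1+r)^1 + D_2/(1+r)^2 + TV/(1+r)^2
    = 7894.59633 + 8104.63605 + 175938.14090 = 191937.37328

£191937.37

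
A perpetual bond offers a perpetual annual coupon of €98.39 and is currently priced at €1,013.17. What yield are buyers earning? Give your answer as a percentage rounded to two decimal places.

P = C/r ⇒ r = C/P = €98.39/€1,013.17 = 0.097111

9.71%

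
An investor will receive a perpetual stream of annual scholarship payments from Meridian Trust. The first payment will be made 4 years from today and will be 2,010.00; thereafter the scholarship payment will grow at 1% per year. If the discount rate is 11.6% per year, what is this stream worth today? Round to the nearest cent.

Value at end of year 3: C₁ / (r − g) = 2,010.00 / (0.116 − 0.01) = 18,962.2642
Discount to today: PV = 18,962.2642 / (1 + 0.116)^3 = 18,962.2642 / 1.389929 = 13,642.61

13642.61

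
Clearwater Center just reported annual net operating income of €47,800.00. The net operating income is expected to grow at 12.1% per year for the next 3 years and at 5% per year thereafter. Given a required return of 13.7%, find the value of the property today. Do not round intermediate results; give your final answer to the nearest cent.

D_1 = 53583.80000
D_2 = 60067.43980
D_3 = 67335.60002
Terminal value at year 3: TV = D_3×(1+g_2)/(r−g_2) = 70702.38002/0.087 = 812671.03467
P_0 = D_1/(1+r)^1 + D_2/(1+r)^2 + D_3/(1+r)^3 + TV/(1+r)^3
    = 47127.35268 + 46464.17094 + 45810.32157 + 552883.19133 = 692285.03652

€692285.04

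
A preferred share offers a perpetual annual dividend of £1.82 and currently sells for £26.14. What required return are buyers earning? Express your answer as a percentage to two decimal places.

6.96%

P = C/r ⇒ r = C/P = £1.82/£26.14 = 0.069625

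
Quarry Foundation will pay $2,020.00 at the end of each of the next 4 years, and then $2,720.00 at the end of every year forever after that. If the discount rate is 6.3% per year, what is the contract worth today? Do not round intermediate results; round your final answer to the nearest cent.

$40765.60

PV of 4-year annuity: $2,020.00 × [1 − (1+0.063)^−4] / 0.063 = 6951.69680
Perpetuity value at year 4: $2,720.00 / 0.063 = 43174.60317
PV of perpetuity: 43174.60317 / (1+0.063)^4 = 33813.90253
Total PV = 6951.69680 + 33813.90253 = 40765.59933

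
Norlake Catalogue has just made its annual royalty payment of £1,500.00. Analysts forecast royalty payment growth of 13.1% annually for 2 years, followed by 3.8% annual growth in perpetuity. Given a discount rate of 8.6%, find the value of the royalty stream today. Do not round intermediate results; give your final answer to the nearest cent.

D_1 = 1696.50000
D_2 = 1918.74150
Terminal value at year 2: TV = D_2×(1+g_2)/(r−g_2) = 1991.65368/0.048 = 41492.78494
P_0 = D_1/(1+r)^1 + D_2/(1+r)^2 + TV/(1+r)^2
    = 1562.15470 + 1626.88486 + 35181.38516 = 38370.42472

£38370.42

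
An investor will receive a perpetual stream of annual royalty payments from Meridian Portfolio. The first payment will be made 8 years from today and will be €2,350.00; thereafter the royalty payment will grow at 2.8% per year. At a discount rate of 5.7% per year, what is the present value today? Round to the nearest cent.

Value at end of year 7: C₁ / (r − g) = €2,350.00 / (0.057 − 0.028) = €81,034.4828
Discount to today: PV = €81,034.4828 / (1 + 0.057)^7 = €81,034.4828 / 1.474093 = €54,972.43

€54972.43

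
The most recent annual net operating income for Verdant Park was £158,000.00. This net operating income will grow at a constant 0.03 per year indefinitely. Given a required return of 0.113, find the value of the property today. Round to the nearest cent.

D₁ = D₀ × (1 + g) = £158,000.00 × 1.03 = £162,740.0000
Growing perpetuity: P = D₁ / (r − g) = £162,740.0000 / (0.113 − 0.03) = £1,960,722.89

£1960722.89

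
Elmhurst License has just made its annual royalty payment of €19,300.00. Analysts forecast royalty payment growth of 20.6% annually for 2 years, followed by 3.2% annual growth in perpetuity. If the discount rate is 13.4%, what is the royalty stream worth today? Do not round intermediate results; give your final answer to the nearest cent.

€263208.03

D_1 = 23275.80000
D_2 = 28070.61480
Terminal value at year 2: TV = D_2×(1+g_2)/(r−g_2) = 28968.87447/0.102 = 284008.57327
P_0 = D_1/(1+r)^1 + D_2/(1+r)^2 + TV/(1+r)^2
    = 20525.39683 + 21828.59662 + 220854.03643 = 263208.02988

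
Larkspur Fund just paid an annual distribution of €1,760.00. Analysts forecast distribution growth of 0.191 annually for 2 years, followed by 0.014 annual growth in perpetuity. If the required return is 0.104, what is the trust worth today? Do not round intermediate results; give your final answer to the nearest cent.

D_1 = 2096.16000
D_2 = 2496.52656
Terminal value at year 2: TV = D_2×(1+g_2)/(r−g_2) = 2531.47793/0.09 = 28127.53258
P_0 = D_1/(1+r)^1 + D_2/(1+r)^2 + TV/(1+r)^2
    = 1898.69565 + 2048.32112 + 23077.75134 = 27024.76812

€27024.77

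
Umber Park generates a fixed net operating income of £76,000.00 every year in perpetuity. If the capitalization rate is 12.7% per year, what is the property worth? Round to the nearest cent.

£598425.20

Level perpetuity: PV = C / r = £76,000.00 / 0.127 = £598,425.20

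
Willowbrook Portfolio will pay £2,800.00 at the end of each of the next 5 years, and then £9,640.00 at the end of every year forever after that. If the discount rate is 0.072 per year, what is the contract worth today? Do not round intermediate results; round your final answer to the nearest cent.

£105993.09

PV of 5-year annuity: £2,800.00 × [1 − (1+0.072)^−5] / 0.072 = 11419.33489
Perpetuity value at year 5: £9,640.00 / 0.072 = 133888.88889
PV of perpetuity: 133888.88889 / (1+0.072)^5 = 94573.75018
Total PV = 11419.33489 + 94573.75018 = 105993.08508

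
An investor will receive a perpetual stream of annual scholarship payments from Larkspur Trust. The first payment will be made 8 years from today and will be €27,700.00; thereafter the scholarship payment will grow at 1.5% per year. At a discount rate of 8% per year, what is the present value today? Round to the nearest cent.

€248656.68

Value at end of year 7: C₁ / (r − g) = €27,700.00 / (0.08 − 0.015) = €426,153.8462
Discount to today: PV = €426,153.8462 / (1 + 0.08)^7 = €426,153.8462 / 1.713824 = €248,656.68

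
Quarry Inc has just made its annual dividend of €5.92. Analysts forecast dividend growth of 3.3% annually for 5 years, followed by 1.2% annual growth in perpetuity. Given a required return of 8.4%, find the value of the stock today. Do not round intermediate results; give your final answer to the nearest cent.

D_1 = 6.11536
D_2 = 6.31717
D_3 = 6.52563
D_4 = 6.74098
D_5 = 6.96343
Terminal value at year 5: TV = D_5×(1+g_2)/(r−g_2) = 7.04699/0.072 = 97.87490
P_0 = D_1/(1+r)^1 + D_2/(1+r)^2 + D_3/(1+r)^3 + D_4/(1+r)^4 + D_5/(1+r)^5 + TV/(1+r)^5
    = 5.64148 + 5.37606 + 5.12312 + 4.88209 + 4.65240 + 65.39205 = 91.06719

€91.07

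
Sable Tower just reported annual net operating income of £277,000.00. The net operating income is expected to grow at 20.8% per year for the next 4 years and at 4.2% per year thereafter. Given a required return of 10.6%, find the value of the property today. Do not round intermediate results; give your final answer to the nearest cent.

£7806349.38

D_1 = 334616.00000
D_2 = 404216.12800
D_3 = 488293.08262
D_4 = 589858.04381
Terminal value at year 4: TV = D_4×(1+g_2)/(r−g_2) = 614632.08165/0.064 = 9603626.27578
P_0 = D_1/(1+r)^1 + D_2/(1+r)^2 + D_3/(1+r)^3 + D_4/(1+r)^4 + TV/(1+r)^4
    = 302546.11212 + 330448.19479 + 360923.52559 + 394209.42036 + 6418222.12518 = 7806349.37804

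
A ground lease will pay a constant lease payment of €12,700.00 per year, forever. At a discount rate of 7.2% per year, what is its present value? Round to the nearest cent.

€176388.89

Level perpetuity: PV = C / r = €12,700.00 / 0.072 = €176,388.89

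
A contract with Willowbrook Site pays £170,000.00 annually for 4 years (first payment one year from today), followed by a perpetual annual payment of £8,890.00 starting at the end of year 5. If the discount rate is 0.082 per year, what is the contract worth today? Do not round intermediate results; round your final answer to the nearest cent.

PV of 4-year annuity: £170,000.00 × [1 − (1+0.082)^−4] / 0.082 = 560564.01023
Perpetuity value at year 4: £8,890.00 / 0.082 = 108414.63415
PV of perpetuity: 108414.63415 / (1+0.082)^4 = 79100.43385
Total PV = 560564.01023 + 79100.43385 = 639664.44408

£639664.44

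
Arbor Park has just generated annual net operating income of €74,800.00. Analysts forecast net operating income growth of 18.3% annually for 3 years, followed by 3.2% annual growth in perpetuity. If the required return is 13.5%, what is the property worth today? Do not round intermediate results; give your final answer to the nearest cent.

D_1 = 88488.40000
D_2 = 104681.77720
D_3 = 123838.54243
Terminal value at year 3: TV = D_3×(1+g_2)/(r−g_2) = 127801.37579/0.103 = 1240790.05617
P_0 = D_1/(1+r)^1 + D_2/(1+r)^2 + D_3/(1+r)^3 + TV/(1+r)^3
    = 77963.34802 + 81260.47639 + 84697.04279 + 848615.03072 = 1092535.89792

€1092535.90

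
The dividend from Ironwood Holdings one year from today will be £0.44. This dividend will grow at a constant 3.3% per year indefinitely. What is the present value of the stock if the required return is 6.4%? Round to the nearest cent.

Growing perpetuity: P = D₁ / (r − g) = £0.4400 / (0.064 − 0.033) = £14.19

£14.19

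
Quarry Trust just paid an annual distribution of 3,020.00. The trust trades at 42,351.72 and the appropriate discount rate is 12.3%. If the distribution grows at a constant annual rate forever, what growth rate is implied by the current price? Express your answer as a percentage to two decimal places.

P = D₀(1+g)/(r−g) ⇒ P(r−g) = D₀(1+g) ⇒ g(P+D₀) = P·r − D₀
g = (P·r − D₀)/(P + D₀) = (42,351.72×0.123 − 3,020.00) / (42,351.72 + 3,020.00) = 0.048252

4.83%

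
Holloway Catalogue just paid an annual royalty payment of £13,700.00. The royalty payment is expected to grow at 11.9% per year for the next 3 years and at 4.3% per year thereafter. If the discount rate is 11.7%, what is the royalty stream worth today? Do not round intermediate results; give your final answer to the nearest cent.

D_1 = 15330.30000
D_2 = 17154.60570
D_3 = 19196.00378
Terminal value at year 3: TV = D_3×(1+g_2)/(r−g_2) = 20021.43194/0.074 = 270559.89109
P_0 = D_1/(1+r)^1 + D_2/(1+r)^2 + D_3/(1+r)^3 + TV/(1+r)^3
    = 13724.52999 + 13749.10390 + 13773.72182 + 194135.02505 = 235382.38076

£235382.38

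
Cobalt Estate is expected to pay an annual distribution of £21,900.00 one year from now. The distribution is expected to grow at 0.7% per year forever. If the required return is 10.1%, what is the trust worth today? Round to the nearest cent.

£232978.72

Growing perpetuity: P = D₁ / (r − g) = £21,900.0000 / (0.101 − 0.007) = £232,978.72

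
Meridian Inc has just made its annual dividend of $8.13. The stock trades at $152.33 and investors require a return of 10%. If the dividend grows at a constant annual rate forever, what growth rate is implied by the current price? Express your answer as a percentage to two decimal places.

P = D₀(1+g)/(r−g) ⇒ P(r−g) = D₀(1+g) ⇒ g(P+D₀) = P·r − D₀
g = (P·r − D₀)/(P + D₀) = ($152.33×0.1 − $8.13) / ($152.33 + $8.13) = 0.044266

4.43%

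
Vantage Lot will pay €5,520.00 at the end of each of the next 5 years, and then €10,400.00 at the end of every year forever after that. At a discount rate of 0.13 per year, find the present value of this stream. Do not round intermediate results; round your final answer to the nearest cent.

PV of 5-year annuity: €5,520.00 × [1 − (1+0.13)^−5] / 0.13 = 19415.11656
Perpetuity value at year 5: €10,400.00 / 0.13 = 80000.00000
PV of perpetuity: 80000.00000 / (1+0.13)^5 = 43420.79488
Total PV = 19415.11656 + 43420.79488 = 62835.91144

€62835.91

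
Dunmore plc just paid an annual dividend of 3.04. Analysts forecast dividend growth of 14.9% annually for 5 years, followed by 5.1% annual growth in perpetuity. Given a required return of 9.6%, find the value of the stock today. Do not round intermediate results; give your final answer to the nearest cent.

107.46

D_1 = 3.49296
D_2 = 4.01341
D_3 = 4.61141
D_4 = 5.29851
D_5 = 6.08799
Terminal value at year 5: TV = D_5×(1+g_2)/(r−g_2) = 6.39847/0.045 = 142.18832
P_0 = D_1/(1+r)^1 + D_2/(1+r)^2 + D_3/(1+r)^3 + D_4/(1+r)^4 + D_5/(1+r)^5 + TV/(1+r)^5
    = 3.18701 + 3.34112 + 3.50269 + 3.67207 + 3.84965 + 89.91065 = 107.46320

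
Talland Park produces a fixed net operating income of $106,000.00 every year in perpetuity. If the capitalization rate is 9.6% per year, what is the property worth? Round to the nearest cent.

$1104166.67

Level perpetuity: PV = C / r = $106,000.00 / 0.096 = $1,104,166.67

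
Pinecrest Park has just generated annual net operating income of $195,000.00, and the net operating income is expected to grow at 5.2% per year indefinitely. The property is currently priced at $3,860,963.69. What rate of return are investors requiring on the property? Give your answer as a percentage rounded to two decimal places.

D₁ = $195,000.00 × 1.052 = $205,140.0000
P = D₁/(r − g) ⇒ r = D₁/P + g = $205,140.0000/$3,860,963.69 + 0.052 = 0.053132 + 0.052 = 0.105132

10.51%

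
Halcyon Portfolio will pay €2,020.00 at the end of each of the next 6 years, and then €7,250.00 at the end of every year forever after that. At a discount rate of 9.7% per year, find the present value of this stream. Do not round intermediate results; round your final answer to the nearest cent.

PV of 6-year annuity: €2,020.00 × [1 − (1+0.097)^−6] / 0.097 = 8875.51367
Perpetuity value at year 6: €7,250.00 / 0.097 = 74742.26804
PV of perpetuity: 74742.26804 / (1+0.097)^6 = 42887.08285
Total PV = 8875.51367 + 42887.08285 = 51762.59652

€51762.60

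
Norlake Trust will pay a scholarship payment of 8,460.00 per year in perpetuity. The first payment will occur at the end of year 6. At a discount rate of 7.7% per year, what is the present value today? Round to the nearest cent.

75823.03

Value at end of year 5: C / r = 8,460.00 / 0.077 = 109,870.1299
Discount to today: PV = 109,870.1299 / (1 + 0.077)^5 = 109,870.1299 / 1.449034 = 75,823.03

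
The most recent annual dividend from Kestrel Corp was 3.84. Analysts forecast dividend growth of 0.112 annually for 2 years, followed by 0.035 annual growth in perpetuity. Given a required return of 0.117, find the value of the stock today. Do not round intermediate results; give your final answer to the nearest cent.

55.66

D_1 = 4.27008
D_2 = 4.74833
Terminal value at year 2: TV = D_2×(1+g_2)/(r−g_2) = 4.91452/0.082 = 59.93318
P_0 = D_1/(1+r)^1 + D_2/(1+r)^2 + TV/(1+r)^2
    = 3.82281 + 3.80570 + 48.03535 = 55.66386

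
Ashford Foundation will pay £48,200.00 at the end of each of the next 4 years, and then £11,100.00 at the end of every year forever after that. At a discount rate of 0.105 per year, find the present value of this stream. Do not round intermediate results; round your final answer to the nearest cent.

£222054.63

PV of 4-year annuity: £48,200.00 × [1 − (1+0.105)^−4] / 0.105 = 151148.37184
Perpetuity value at year 4: £11,100.00 / 0.105 = 105714.28571
PV of perpetuity: 105714.28571 / (1+0.105)^4 = 70906.25817
Total PV = 151148.37184 + 70906.25817 = 222054.63001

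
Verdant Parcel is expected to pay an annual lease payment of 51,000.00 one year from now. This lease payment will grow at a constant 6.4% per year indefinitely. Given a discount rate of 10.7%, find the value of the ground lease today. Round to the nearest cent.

Growing perpetuity: P = D₁ / (r − g) = 51,000.0000 / (0.107 − 0.064) = 1,186,046.51

1186046.51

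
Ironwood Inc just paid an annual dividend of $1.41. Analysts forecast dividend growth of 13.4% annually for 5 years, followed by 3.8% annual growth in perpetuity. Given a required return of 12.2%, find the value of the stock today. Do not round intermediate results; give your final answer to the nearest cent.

$25.65

D_1 = 1.59894
D_2 = 1.81320
D_3 = 2.05617
D_4 = 2.33169
D_5 = 2.64414
Terminal value at year 5: TV = D_5×(1+g_2)/(r−g_2) = 2.74462/0.084 = 32.67401
P_0 = D_1/(1+r)^1 + D_2/(1+r)^2 + D_3/(1+r)^3 + D_4/(1+r)^4 + D_5/(1+r)^5 + TV/(1+r)^5
    = 1.42508 + 1.44032 + 1.45573 + 1.47130 + 1.48703 + 18.37546 = 25.65491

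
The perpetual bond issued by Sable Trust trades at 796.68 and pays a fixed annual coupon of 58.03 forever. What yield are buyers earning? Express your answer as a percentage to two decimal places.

7.28%

P = C/r ⇒ r = C/P = 58.03/796.68 = 0.072840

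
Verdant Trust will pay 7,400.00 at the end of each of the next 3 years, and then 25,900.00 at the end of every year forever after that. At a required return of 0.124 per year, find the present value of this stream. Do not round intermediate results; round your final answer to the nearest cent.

PV of 3-year annuity: 7,400.00 × [1 − (1+0.124)^−3] / 0.124 = 17652.09240
Perpetuity value at year 3: 25,900.00 / 0.124 = 208870.96774
PV of perpetuity: 208870.96774 / (1+0.124)^3 = 147088.64433
Total PV = 17652.09240 + 147088.64433 = 164740.73673

164740.74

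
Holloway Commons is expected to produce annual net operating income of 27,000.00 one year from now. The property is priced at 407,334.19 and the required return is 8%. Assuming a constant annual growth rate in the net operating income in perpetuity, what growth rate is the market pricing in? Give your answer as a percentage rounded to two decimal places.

P = D₁/(r−g) ⇒ g = r − D₁/P = 0.08 − 27,000.00/407,334.19 = 0.013715

1.37%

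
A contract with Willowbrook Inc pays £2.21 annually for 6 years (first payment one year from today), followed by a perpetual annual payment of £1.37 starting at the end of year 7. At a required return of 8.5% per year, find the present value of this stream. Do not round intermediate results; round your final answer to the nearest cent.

£19.94

PV of 6-year annuity: £2.21 × [1 − (1+0.085)^−6] / 0.085 = 10.06343
Perpetuity value at year 6: £1.37 / 0.085 = 16.11765
PV of perpetuity: 16.11765 / (1+0.085)^6 = 9.87923
Total PV = 10.06343 + 9.87923 = 19.94266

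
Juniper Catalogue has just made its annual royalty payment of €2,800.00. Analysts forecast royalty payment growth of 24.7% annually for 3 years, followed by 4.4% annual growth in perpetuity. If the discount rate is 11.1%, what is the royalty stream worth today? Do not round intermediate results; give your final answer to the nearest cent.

€72323.20

D_1 = 3491.60000
D_2 = 4354.02520
D_3 = 5429.46942
Terminal value at year 3: TV = D_3×(1+g_2)/(r−g_2) = 5668.36608/0.067 = 84602.47879
P_0 = D_1/(1+r)^1 + D_2/(1+r)^2 + D_3/(1+r)^3 + TV/(1+r)^3
    = 3142.75428 + 3527.46587 + 3959.27087 + 61693.71330 = 72323.20432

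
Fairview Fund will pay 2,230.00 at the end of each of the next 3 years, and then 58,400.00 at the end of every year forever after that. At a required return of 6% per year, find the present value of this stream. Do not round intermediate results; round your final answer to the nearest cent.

823190.25

PV of 3-year annuity: 2,230.00 × [1 − (1+0.06)^−3] / 0.06 = 5960.81665
Perpetuity value at year 3: 58,400.00 / 0.06 = 973333.33333
PV of perpetuity: 973333.33333 / (1+0.06)^3 = 817229.43548
Total PV = 5960.81665 + 817229.43548 = 823190.25213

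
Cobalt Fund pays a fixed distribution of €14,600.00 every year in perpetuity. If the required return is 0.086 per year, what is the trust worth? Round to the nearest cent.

€169767.44

Level perpetuity: PV = C / r = €14,600.00 / 0.086 = €169,767.44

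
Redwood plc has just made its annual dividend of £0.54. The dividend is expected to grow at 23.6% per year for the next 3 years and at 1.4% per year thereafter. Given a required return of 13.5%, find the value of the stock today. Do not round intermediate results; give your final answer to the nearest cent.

D_1 = 0.66744
D_2 = 0.82496
D_3 = 1.01965
Terminal value at year 3: TV = D_3×(1+g_2)/(r−g_2) = 1.03392/0.121 = 8.54480
P_0 = D_1/(1+r)^1 + D_2/(1+r)^2 + D_3/(1+r)^3 + TV/(1+r)^3
    = 0.58805 + 0.64038 + 0.69737 + 5.84405 = 7.76986

£7.77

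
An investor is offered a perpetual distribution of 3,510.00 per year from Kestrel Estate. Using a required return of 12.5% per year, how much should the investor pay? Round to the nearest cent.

28080.00

Level perpetuity: PV = C / r = 3,510.00 / 0.125 = 28,080.00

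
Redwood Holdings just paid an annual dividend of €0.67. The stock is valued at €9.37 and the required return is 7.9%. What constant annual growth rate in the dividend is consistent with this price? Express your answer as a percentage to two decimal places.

0.70%

P = D₀(1+g)/(r−g) ⇒ P(r−g) = D₀(1+g) ⇒ g(P+D₀) = P·r − D₀
g = (P·r − D₀)/(P + D₀) = (€9.37×0.079 − €0.67) / (€9.37 + €0.67) = 0.006995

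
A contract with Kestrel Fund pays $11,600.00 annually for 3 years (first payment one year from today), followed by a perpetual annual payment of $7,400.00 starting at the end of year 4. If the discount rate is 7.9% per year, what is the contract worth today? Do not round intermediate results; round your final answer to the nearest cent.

PV of 3-year annuity: $11,600.00 × [1 − (1+0.079)^−3] / 0.079 = 29948.34840
Perpetuity value at year 3: $7,400.00 / 0.079 = 93670.88608
PV of perpetuity: 93670.88608 / (1+0.079)^3 = 74565.90520
Total PV = 29948.34840 + 74565.90520 = 104514.25360

$104514.25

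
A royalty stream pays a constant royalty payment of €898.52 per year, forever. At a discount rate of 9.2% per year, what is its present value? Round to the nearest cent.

Level perpetuity: PV = C / r = €898.52 / 0.092 = €9,766.52

€9766.52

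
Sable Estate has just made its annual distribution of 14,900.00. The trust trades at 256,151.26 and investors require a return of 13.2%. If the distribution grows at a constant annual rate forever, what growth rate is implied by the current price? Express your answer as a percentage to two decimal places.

P = D₀(1+g)/(r−g) ⇒ P(r−g) = D₀(1+g) ⇒ g(P+D₀) = P·r − D₀
g = (P·r − D₀)/(P + D₀) = (256,151.26×0.132 − 14,900.00) / (256,151.26 + 14,900.00) = 0.069773

6.98%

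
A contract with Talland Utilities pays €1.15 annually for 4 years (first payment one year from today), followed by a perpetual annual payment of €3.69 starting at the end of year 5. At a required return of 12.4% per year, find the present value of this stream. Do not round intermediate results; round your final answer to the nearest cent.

€22.11

PV of 4-year annuity: €1.15 × [1 − (1+0.124)^−4] / 0.124 = 3.46373
Perpetuity value at year 4: €3.69 / 0.124 = 29.75806
PV of perpetuity: 29.75806 / (1+0.124)^4 = 18.64401
Total PV = 3.46373 + 18.64401 = 22.10774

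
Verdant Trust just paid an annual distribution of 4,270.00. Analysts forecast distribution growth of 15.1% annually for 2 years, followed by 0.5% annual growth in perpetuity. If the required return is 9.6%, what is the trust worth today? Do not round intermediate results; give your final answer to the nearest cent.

61203.02

D_1 = 4914.77000
D_2 = 5656.90027
Terminal value at year 2: TV = D_2×(1+g_2)/(r−g_2) = 5685.18477/0.091 = 62474.55793
P_0 = D_1/(1+r)^1 + D_2/(1+r)^2 + TV/(1+r)^2
    = 4484.27920 + 4709.31146 + 52009.42872 = 61203.01937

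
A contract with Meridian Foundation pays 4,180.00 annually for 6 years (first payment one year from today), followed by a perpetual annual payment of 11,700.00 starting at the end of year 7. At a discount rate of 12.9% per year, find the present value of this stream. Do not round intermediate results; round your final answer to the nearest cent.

PV of 6-year annuity: 4,180.00 × [1 − (1+0.129)^−6] / 0.129 = 16756.39486
Perpetuity value at year 6: 11,700.00 / 0.129 = 90697.67442
PV of perpetuity: 90697.67442 / (1+0.129)^6 = 43795.80364
Total PV = 16756.39486 + 43795.80364 = 60552.19850

60552.20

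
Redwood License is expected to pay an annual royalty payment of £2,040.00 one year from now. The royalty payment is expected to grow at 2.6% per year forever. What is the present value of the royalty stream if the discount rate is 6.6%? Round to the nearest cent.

£51000.00

Growing perpetuity: P = D₁ / (r − g) = £2,040.0000 / (0.066 − 0.026) = £51,000.00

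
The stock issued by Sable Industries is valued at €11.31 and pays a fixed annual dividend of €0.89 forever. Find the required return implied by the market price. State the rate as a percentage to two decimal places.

P = C/r ⇒ r = C/P = €0.89/€11.31 = 0.078691

7.87%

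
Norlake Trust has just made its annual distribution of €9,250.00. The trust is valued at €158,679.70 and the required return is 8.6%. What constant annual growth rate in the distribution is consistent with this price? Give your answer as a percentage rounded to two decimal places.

P = D₀(1+g)/(r−g) ⇒ P(r−g) = D₀(1+g) ⇒ g(P+D₀) = P·r − D₀
g = (P·r − D₀)/(P + D₀) = (€158,679.70×0.086 − €9,250.00) / (€158,679.70 + €9,250.00) = 0.026180

2.62%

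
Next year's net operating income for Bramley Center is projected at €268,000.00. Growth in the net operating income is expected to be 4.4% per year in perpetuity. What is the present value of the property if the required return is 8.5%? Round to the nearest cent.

€6536585.37

Growing perpetuity: P = D₁ / (r − g) = €268,000.0000 / (0.085 − 0.044) = €6,536,585.37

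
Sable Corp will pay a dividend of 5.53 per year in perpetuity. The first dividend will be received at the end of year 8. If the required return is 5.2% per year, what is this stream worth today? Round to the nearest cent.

74.58

Value at end of year 7: C / r = 5.53 / 0.052 = 106.3462
Discount to today: PV = 106.3462 / (1 + 0.052)^7 = 106.3462 / 1.425969 = 74.58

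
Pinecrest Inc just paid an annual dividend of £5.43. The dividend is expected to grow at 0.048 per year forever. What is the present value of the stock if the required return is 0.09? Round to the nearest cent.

£135.49

D₁ = D₀ × (1 + g) = £5.43 × 1.048 = £5.6906
Growing perpetuity: P = D₁ / (r − g) = £5.6906 / (0.09 − 0.048) = £135.49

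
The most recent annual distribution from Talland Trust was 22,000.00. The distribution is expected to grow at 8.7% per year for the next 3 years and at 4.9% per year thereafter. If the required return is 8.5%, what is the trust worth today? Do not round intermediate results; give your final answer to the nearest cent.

710850.72

D_1 = 23914.00000
D_2 = 25994.51800
D_3 = 28256.04107
Terminal value at year 3: TV = D_3×(1+g_2)/(r−g_2) = 29640.58708/0.036 = 823349.64106
P_0 = D_1/(1+r)^1 + D_2/(1+r)^2 + D_3/(1+r)^3 + TV/(1+r)^3
    = 22040.55300 + 22081.18074 + 22121.88338 + 644607.10183 = 710850.71895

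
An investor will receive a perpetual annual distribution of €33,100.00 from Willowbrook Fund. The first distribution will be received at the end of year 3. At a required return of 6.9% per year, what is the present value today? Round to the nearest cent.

Value at end of year 2: C / r = €33,100.00 / 0.069 = €479,710.1449
Discount to today: PV = €479,710.1449 / (1 + 0.069)^2 = €479,710.1449 / 1.142761 = €419,781.69

€419781.69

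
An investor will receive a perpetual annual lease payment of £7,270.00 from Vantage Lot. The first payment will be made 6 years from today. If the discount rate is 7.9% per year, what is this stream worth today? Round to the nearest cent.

Value at end of year 5: C / r = £7,270.00 / 0.079 = £92,025.3165
Discount to today: PV = £92,025.3165 / (1 + 0.079)^5 = £92,025.3165 / 1.462538 = £62,921.65

£62921.65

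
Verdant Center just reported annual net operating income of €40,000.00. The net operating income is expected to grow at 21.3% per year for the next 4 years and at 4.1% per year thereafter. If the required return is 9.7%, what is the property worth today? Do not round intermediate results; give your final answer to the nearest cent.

€1318587.85

D_1 = 48520.00000
D_2 = 58854.76000
D_3 = 71390.82388
D_4 = 86597.06937
Terminal value at year 4: TV = D_4×(1+g_2)/(r−g_2) = 90147.54921/0.056 = 1609777.66447
P_0 = D_1/(1+r)^1 + D_2/(1+r)^2 + D_3/(1+r)^3 + D_4/(1+r)^4 + TV/(1+r)^4
    = 44229.71741 + 48906.69756 + 54078.23531 + 59796.62665 + 1111576.57750 = 1318587.85443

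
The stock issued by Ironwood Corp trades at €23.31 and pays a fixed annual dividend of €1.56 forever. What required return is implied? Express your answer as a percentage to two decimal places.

P = C/r ⇒ r = C/P = €1.56/€23.31 = 0.066924

6.69%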